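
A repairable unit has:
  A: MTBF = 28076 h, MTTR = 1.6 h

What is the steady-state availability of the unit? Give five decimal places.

0.99994

A(A) = MTBF/(MTBF+MTTR) = 28076/(28076+1.6) = 0.99994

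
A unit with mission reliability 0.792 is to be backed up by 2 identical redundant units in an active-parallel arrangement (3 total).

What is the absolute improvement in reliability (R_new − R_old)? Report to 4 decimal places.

R_before = 0.792
R_after = 1 − (1 − 0.792)^3 = 0.9910
ΔR = 0.9910 − 0.792 = 0.1990

0.1990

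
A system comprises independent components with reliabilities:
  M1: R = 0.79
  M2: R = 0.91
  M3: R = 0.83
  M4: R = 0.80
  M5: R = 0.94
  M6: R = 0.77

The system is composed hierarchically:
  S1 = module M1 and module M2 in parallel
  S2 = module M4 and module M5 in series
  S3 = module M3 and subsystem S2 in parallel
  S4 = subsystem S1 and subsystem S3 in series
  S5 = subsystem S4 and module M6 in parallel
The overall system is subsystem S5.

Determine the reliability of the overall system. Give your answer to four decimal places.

Parallel (M1 and M2): 1 − (1 − 0.790000)(1 − 0.910000) = 0.981100
Series (M4 and M5): 0.800000 × 0.940000 = 0.752000
Parallel (M3 and [0.752000]): 1 − (1 − 0.830000)(1 − 0.752000) = 0.957840
Series ([0.981100] and [0.957840]): 0.981100 × 0.957840 = 0.939737
Parallel ([0.939737] and M6): 1 − (1 − 0.939737)(1 − 0.770000) = 0.9861

0.9861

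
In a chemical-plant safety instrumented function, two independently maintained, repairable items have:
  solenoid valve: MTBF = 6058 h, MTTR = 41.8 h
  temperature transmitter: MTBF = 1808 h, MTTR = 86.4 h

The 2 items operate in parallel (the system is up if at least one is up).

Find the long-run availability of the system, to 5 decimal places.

A(solenoid valve) = MTBF/(MTBF+MTTR) = 6058/(6058+41.8) = 0.993147
A(temperature transmitter) = MTBF/(MTBF+MTTR) = 1808/(1808+86.4) = 0.954392
Parallel availability: 1 − (1 − 0.993147)(1 − 0.954392) = 0.99969

0.99969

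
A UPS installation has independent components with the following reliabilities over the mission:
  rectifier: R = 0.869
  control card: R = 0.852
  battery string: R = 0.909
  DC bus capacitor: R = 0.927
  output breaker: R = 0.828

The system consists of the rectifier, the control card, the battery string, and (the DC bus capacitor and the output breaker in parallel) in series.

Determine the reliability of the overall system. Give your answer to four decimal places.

Parallel (DC bus capacitor and output breaker): 1 − (1 − 0.927000)(1 − 0.828000) = 0.987444
Series (rectifier, control card, battery string, and [0.987444]): 0.869000 × 0.852000 × 0.909000 × 0.987444 = 0.6646

0.6646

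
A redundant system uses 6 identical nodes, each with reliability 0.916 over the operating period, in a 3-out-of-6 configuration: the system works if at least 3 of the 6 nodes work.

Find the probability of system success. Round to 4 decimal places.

R = Σ_{i=3}^{6} C(6,i) p^i (1−p)^{6−i} with p = 0.916
C(6,3)·0.916^3·0.084^3 = 0.009111
C(6,4)·0.916^4·0.084^2 = 0.074513
C(6,5)·0.916^5·0.084^1 = 0.325018
C(6,6)·0.916^6·0.084^0 = 0.590708
Sum = 0.9994

0.9994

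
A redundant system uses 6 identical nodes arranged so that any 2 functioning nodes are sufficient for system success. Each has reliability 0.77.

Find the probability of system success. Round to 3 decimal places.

R = Σ_{i=2}^{6} C(6,i) p^i (1−p)^{6−i} with p = 0.77
C(6,2)·0.77^2·0.23^4 = 0.02489
C(6,3)·0.77^3·0.23^3 = 0.11109
C(6,4)·0.77^4·0.23^2 = 0.27894
C(6,5)·0.77^5·0.23^1 = 0.37354
C(6,6)·0.77^6·0.23^0 = 0.20842
Sum = 0.997

0.997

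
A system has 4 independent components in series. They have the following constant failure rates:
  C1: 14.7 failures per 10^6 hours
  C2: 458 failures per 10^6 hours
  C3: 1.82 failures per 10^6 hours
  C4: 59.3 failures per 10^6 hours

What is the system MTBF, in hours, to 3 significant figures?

1870

Series of exponential components: λ_sys = Σ λ_i
λ_sys = 0.0000147 + 0.000458 + 0.00000182 + 0.0000593 = 5.3382e-04 /h
MTBF = 1 / λ_sys = 1870 h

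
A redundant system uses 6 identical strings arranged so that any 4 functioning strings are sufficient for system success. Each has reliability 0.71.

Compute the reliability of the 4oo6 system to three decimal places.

R = Σ_{i=4}^{6} C(6,i) p^i (1−p)^{6−i} with p = 0.71
C(6,4)·0.71^4·0.29^2 = 0.32057
C(6,5)·0.71^5·0.29^1 = 0.31394
C(6,6)·0.71^6·0.29^0 = 0.12810
Sum = 0.763

0.763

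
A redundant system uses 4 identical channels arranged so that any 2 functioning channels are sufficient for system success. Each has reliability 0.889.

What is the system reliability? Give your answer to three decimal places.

0.995

R = Σ_{i=2}^{4} C(4,i) p^i (1−p)^{4−i} with p = 0.889
C(4,2)·0.889^2·0.111^2 = 0.05843
C(4,3)·0.889^3·0.111^1 = 0.31195
C(4,4)·0.889^4·0.111^0 = 0.62461
Sum = 0.995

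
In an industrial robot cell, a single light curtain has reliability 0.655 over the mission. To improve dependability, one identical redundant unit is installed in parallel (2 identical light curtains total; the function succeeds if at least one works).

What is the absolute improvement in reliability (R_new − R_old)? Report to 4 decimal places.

R_before = 0.655
R_after = 1 − (1 − 0.655)^2 = 0.8810
ΔR = 0.8810 − 0.655 = 0.2260

0.2260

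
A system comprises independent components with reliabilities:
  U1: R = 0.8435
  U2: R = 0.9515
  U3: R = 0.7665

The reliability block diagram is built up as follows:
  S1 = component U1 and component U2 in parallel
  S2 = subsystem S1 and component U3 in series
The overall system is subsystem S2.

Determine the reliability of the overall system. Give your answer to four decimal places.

Parallel (U1 and U2): 1 − (1 − 0.843500)(1 − 0.951500) = 0.992410
Series ([0.992410] and U3): 0.992410 × 0.766500 = 0.7607

0.7607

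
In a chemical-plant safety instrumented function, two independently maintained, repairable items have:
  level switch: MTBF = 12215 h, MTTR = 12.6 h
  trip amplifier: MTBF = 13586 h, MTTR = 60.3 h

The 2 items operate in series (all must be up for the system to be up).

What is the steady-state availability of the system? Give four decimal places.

A(level switch) = MTBF/(MTBF+MTTR) = 12215/(12215+12.6) = 0.998970
A(trip amplifier) = MTBF/(MTBF+MTTR) = 13586/(13586+60.3) = 0.995581
Series availability: 0.998970 × 0.995581 = 0.9946

0.9946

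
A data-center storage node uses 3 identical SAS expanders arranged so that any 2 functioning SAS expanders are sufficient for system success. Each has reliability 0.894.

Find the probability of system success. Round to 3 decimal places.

R = Σ_{i=2}^{3} C(3,i) p^i (1−p)^{3−i} with p = 0.894
C(3,2)·0.894^2·0.106^1 = 0.25416
C(3,3)·0.894^3·0.106^0 = 0.71452
Sum = 0.969

0.969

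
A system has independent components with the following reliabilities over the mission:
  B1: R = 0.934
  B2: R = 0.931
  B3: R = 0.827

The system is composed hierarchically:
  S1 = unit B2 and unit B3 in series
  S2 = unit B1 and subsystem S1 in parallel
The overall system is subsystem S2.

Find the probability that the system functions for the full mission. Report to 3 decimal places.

0.985

Series (B2 and B3): 0.93100 × 0.82700 = 0.76994
Parallel (B1 and [0.76994]): 1 − (1 − 0.93400)(1 − 0.76994) = 0.985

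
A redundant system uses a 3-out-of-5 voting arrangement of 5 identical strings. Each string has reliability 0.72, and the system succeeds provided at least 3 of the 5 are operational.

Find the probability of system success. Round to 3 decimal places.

R = Σ_{i=3}^{5} C(5,i) p^i (1−p)^{5−i} with p = 0.72
C(5,3)·0.72^3·0.28^2 = 0.29263
C(5,4)·0.72^4·0.28^1 = 0.37623
C(5,5)·0.72^5·0.28^0 = 0.19349
Sum = 0.862

0.862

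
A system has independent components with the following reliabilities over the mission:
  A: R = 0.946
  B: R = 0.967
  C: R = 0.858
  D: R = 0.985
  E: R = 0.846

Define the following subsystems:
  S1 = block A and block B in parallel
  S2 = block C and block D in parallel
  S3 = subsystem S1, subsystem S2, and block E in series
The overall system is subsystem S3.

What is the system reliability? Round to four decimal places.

0.8427

Parallel (A and B): 1 − (1 − 0.946000)(1 − 0.967000) = 0.998218
Parallel (C and D): 1 − (1 − 0.858000)(1 − 0.985000) = 0.997870
Series ([0.998218], [0.997870], and E): 0.998218 × 0.997870 × 0.846000 = 0.8427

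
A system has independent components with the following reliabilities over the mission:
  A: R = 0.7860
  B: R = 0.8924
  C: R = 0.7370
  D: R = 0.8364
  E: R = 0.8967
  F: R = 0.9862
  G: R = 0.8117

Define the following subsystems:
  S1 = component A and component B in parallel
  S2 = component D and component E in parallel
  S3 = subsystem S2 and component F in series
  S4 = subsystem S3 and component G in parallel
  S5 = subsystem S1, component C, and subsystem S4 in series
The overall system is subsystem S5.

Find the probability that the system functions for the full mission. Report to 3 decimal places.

0.716

Parallel (A and B): 1 − (1 − 0.78600)(1 − 0.89240) = 0.97697
Parallel (D and E): 1 − (1 − 0.83640)(1 − 0.89670) = 0.98310
Series ([0.98310] and F): 0.98310 × 0.98620 = 0.96953
Parallel ([0.96953] and G): 1 − (1 − 0.96953)(1 − 0.81170) = 0.99426
Series ([0.97697], C, and [0.99426]): 0.97697 × 0.73700 × 0.99426 = 0.716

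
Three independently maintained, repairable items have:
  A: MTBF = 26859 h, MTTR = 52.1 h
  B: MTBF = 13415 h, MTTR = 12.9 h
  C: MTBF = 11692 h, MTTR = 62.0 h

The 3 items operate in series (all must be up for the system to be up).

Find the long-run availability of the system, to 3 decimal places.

A(A) = MTBF/(MTBF+MTTR) = 26859/(26859+52.1) = 0.998064
A(B) = MTBF/(MTBF+MTTR) = 13415/(13415+12.9) = 0.999039
A(C) = MTBF/(MTBF+MTTR) = 11692/(11692+62.0) = 0.994725
Series availability: 0.998064 × 0.999039 × 0.994725 = 0.992

0.992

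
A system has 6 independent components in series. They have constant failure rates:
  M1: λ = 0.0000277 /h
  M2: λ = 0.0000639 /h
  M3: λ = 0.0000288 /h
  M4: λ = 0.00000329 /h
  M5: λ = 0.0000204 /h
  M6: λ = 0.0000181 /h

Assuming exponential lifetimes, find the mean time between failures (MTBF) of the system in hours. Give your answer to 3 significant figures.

6170

Series of exponential components: λ_sys = Σ λ_i
λ_sys = 0.0000277 + 0.0000639 + 0.0000288 + 0.00000329 + 0.0000204 + 0.0000181 = 1.6219e-04 /h
MTBF = 1 / λ_sys = 6170 h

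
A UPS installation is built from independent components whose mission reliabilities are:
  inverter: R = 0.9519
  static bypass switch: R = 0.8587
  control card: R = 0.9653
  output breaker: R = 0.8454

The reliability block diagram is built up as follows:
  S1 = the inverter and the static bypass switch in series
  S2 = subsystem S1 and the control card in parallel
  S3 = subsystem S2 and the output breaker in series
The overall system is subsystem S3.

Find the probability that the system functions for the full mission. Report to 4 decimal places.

Series (inverter and static bypass switch): 0.951900 × 0.858700 = 0.817397
Parallel ([0.817397] and control card): 1 − (1 − 0.817397)(1 − 0.965300) = 0.993664
Series ([0.993664] and output breaker): 0.993664 × 0.845400 = 0.8400

0.8400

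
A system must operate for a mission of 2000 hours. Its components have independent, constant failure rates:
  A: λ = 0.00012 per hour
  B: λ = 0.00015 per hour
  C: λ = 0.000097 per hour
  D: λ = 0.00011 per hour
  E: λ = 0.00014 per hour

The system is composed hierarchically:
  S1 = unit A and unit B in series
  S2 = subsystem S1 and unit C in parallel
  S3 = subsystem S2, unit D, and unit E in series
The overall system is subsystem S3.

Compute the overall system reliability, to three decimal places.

0.562

R(A) = exp(−0.00012 × 2000) = 0.78663
R(B) = exp(−0.00015 × 2000) = 0.74082
R(C) = exp(−0.000097 × 2000) = 0.82366
R(D) = exp(−0.00011 × 2000) = 0.80252
R(E) = exp(−0.00014 × 2000) = 0.75578
Series (A and B): 0.78663 × 0.74082 = 0.58275
Parallel ([0.58275] and C): 1 − (1 − 0.58275)(1 − 0.82366) = 0.92642
Series ([0.92642], D, and E): 0.92642 × 0.80252 × 0.75578 = 0.562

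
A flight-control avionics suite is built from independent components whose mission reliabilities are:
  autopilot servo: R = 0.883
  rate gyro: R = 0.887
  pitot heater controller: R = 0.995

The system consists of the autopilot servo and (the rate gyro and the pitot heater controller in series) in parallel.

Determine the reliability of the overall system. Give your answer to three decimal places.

0.986

Series (rate gyro and pitot heater controller): 0.88700 × 0.99500 = 0.88257
Parallel (autopilot servo and [0.88257]): 1 − (1 − 0.88300)(1 − 0.88257) = 0.986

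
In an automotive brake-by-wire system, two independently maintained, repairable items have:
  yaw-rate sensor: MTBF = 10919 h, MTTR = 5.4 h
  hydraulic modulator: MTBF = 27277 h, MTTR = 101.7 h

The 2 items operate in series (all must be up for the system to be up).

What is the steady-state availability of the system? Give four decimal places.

A(yaw-rate sensor) = MTBF/(MTBF+MTTR) = 10919/(10919+5.4) = 0.999506
A(hydraulic modulator) = MTBF/(MTBF+MTTR) = 27277/(27277+101.7) = 0.996285
Series availability: 0.999506 × 0.996285 = 0.9958

0.9958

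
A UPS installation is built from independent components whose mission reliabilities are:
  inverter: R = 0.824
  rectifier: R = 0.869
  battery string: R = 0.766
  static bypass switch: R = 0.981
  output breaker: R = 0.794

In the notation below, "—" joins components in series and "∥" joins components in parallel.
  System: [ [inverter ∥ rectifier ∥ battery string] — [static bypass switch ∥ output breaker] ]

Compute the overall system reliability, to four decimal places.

Parallel (inverter, rectifier, and battery string): 1 − (1 − 0.824000)(1 − 0.869000)(1 − 0.766000) = 0.994605
Parallel (static bypass switch and output breaker): 1 − (1 − 0.981000)(1 − 0.794000) = 0.996086
Series ([0.994605] and [0.996086]): 0.994605 × 0.996086 = 0.9907

0.9907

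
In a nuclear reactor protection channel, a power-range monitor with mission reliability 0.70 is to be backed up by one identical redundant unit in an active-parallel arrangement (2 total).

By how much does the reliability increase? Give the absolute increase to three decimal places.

R_before = 0.70
R_after = 1 − (1 − 0.70)^2 = 0.910
ΔR = 0.910 − 0.70 = 0.210

0.210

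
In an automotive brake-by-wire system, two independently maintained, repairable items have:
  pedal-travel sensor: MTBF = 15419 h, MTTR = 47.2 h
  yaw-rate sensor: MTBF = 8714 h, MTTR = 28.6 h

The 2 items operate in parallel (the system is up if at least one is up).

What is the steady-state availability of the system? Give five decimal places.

A(pedal-travel sensor) = MTBF/(MTBF+MTTR) = 15419/(15419+47.2) = 0.996948
A(yaw-rate sensor) = MTBF/(MTBF+MTTR) = 8714/(8714+28.6) = 0.996729
Parallel availability: 1 − (1 − 0.996948)(1 − 0.996729) = 0.99999

0.99999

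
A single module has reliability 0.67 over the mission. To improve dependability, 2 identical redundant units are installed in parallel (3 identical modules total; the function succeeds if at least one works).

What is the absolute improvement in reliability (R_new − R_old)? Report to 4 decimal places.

0.2941

R_before = 0.67
R_after = 1 − (1 − 0.67)^3 = 0.9641
ΔR = 0.9641 − 0.67 = 0.2941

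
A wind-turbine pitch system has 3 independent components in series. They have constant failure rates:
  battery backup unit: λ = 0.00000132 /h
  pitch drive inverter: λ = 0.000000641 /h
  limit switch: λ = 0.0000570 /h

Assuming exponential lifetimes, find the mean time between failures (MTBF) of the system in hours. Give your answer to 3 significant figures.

Series of exponential components: λ_sys = Σ λ_i
λ_sys = 0.00000132 + 0.000000641 + 0.0000570 = 5.8961e-05 /h
MTBF = 1 / λ_sys = 17000 h

17000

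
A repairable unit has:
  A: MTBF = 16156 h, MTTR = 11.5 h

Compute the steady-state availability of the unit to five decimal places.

0.99929

A(A) = MTBF/(MTBF+MTTR) = 16156/(16156+11.5) = 0.99929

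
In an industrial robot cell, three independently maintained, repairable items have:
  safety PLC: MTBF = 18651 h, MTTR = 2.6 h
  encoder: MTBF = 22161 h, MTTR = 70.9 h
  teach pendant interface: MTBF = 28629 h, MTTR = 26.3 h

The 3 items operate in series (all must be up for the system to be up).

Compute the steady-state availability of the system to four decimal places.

A(safety PLC) = MTBF/(MTBF+MTTR) = 18651/(18651+2.6) = 0.999861
A(encoder) = MTBF/(MTBF+MTTR) = 22161/(22161+70.9) = 0.996811
A(teach pendant interface) = MTBF/(MTBF+MTTR) = 28629/(28629+26.3) = 0.999082
Series availability: 0.999861 × 0.996811 × 0.999082 = 0.9958

0.9958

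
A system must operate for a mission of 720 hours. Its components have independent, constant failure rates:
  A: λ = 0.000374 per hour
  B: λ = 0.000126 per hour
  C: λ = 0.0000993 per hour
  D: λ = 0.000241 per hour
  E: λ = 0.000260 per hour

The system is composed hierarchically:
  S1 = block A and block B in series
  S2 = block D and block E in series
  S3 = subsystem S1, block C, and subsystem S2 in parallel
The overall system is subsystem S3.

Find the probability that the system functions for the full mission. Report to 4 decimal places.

R(A) = exp(−0.000374 × 720) = 0.763929
R(B) = exp(−0.000126 × 720) = 0.913273
R(C) = exp(−0.0000993 × 720) = 0.931000
R(D) = exp(−0.000241 × 720) = 0.840700
R(E) = exp(−0.000260 × 720) = 0.829278
Series (A and B): 0.763929 × 0.913273 = 0.697676
Series (D and E): 0.840700 × 0.829278 = 0.697174
Parallel ([0.697676], C, and [0.697174]): 1 − (1 − 0.697676)(1 − 0.931000)(1 − 0.697174) = 0.9937

0.9937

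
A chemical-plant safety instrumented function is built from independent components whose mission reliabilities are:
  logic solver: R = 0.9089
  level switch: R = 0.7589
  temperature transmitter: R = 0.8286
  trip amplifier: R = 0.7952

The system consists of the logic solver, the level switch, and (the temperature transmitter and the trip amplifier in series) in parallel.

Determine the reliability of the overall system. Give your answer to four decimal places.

Series (temperature transmitter and trip amplifier): 0.828600 × 0.795200 = 0.658903
Parallel (logic solver, level switch, and [0.658903]): 1 − (1 − 0.908900)(1 − 0.758900)(1 − 0.658903) = 0.9925

0.9925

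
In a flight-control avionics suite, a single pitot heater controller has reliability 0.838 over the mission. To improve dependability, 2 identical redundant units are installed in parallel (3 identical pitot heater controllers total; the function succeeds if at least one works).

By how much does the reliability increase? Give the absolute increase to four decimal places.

R_before = 0.838
R_after = 1 − (1 − 0.838)^3 = 0.9957
ΔR = 0.9957 − 0.838 = 0.1577

0.1577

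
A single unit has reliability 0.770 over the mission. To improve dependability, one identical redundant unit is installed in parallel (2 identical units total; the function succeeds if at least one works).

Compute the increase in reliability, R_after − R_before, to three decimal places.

R_before = 0.770
R_after = 1 − (1 − 0.770)^2 = 0.947
ΔR = 0.947 − 0.770 = 0.177

0.177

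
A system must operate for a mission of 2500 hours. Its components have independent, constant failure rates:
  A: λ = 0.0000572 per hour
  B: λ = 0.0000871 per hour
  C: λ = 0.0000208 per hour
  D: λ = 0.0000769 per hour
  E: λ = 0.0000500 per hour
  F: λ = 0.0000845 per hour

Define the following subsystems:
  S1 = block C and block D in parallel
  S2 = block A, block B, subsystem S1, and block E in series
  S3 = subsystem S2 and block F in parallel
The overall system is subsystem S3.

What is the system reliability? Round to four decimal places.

0.9257

R(A) = exp(−0.0000572 × 2500) = 0.866754
R(B) = exp(−0.0000871 × 2500) = 0.804326
R(C) = exp(−0.0000208 × 2500) = 0.949329
R(D) = exp(−0.0000769 × 2500) = 0.825101
R(E) = exp(−0.0000500 × 2500) = 0.882497
R(F) = exp(−0.0000845 × 2500) = 0.809572
Parallel (C and D): 1 − (1 − 0.949329)(1 − 0.825101) = 0.991138
Series (A, B, [0.991138], and E): 0.866754 × 0.804326 × 0.991138 × 0.882497 = 0.609783
Parallel ([0.609783] and F): 1 − (1 − 0.609783)(1 − 0.809572) = 0.9257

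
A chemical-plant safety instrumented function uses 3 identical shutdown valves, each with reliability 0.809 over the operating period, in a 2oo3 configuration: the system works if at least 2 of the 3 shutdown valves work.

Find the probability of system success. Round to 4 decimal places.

R = Σ_{i=2}^{3} C(3,i) p^i (1−p)^{3−i} with p = 0.809
C(3,2)·0.809^2·0.191^1 = 0.375018
C(3,3)·0.809^3·0.191^0 = 0.529475
Sum = 0.9045

0.9045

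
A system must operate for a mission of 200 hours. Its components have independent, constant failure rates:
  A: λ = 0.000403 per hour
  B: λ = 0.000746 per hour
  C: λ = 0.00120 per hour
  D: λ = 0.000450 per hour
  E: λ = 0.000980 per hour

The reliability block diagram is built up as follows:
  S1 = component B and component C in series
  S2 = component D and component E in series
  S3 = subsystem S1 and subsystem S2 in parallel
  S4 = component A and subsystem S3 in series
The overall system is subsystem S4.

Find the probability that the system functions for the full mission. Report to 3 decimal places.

R(A) = exp(−0.000403 × 200) = 0.92256
R(B) = exp(−0.000746 × 200) = 0.86140
R(C) = exp(−0.00120 × 200) = 0.78663
R(D) = exp(−0.000450 × 200) = 0.91393
R(E) = exp(−0.000980 × 200) = 0.82201
Series (B and C): 0.86140 × 0.78663 = 0.67760
Series (D and E): 0.91393 × 0.82201 = 0.75126
Parallel ([0.67760] and [0.75126]): 1 − (1 − 0.67760)(1 − 0.75126) = 0.91981
Series (A and [0.91981]): 0.92256 × 0.91981 = 0.849

0.849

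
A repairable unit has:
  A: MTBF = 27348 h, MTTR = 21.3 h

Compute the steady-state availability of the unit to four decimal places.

0.9992

A(A) = MTBF/(MTBF+MTTR) = 27348/(27348+21.3) = 0.9992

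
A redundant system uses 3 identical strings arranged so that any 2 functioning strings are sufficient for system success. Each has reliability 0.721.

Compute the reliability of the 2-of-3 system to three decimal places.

R = Σ_{i=2}^{3} C(3,i) p^i (1−p)^{3−i} with p = 0.721
C(3,2)·0.721^2·0.279^1 = 0.43511
C(3,3)·0.721^3·0.279^0 = 0.37481
Sum = 0.810

0.810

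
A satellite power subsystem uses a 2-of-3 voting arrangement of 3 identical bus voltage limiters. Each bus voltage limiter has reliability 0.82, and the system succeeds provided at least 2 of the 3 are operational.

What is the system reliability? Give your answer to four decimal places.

0.9145

R = Σ_{i=2}^{3} C(3,i) p^i (1−p)^{3−i} with p = 0.82
C(3,2)·0.82^2·0.18^1 = 0.363096
C(3,3)·0.82^3·0.18^0 = 0.551368
Sum = 0.9145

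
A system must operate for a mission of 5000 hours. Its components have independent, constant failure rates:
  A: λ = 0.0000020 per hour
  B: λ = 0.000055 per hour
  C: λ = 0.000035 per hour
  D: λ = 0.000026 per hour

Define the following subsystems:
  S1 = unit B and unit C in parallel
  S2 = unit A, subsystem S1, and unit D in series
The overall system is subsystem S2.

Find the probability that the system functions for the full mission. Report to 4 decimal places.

R(A) = exp(−0.0000020 × 5000) = 0.990050
R(B) = exp(−0.000055 × 5000) = 0.759572
R(C) = exp(−0.000035 × 5000) = 0.839457
R(D) = exp(−0.000026 × 5000) = 0.878095
Parallel (B and C): 1 − (1 − 0.759572)(1 − 0.839457) = 0.961401
Series (A, [0.961401], and D): 0.990050 × 0.961401 × 0.878095 = 0.8358

0.8358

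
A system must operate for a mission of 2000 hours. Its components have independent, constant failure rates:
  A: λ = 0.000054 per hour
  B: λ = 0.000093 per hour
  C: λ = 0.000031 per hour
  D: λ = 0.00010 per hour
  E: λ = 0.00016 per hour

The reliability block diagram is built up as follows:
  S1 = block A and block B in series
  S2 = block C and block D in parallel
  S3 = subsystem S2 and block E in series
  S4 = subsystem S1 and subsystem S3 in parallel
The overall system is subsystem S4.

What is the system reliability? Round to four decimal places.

R(A) = exp(−0.000054 × 2000) = 0.897628
R(B) = exp(−0.000093 × 2000) = 0.830274
R(C) = exp(−0.000031 × 2000) = 0.939883
R(D) = exp(−0.00010 × 2000) = 0.818731
R(E) = exp(−0.00016 × 2000) = 0.726149
Series (A and B): 0.897628 × 0.830274 = 0.745277
Parallel (C and D): 1 − (1 − 0.939883)(1 − 0.818731) = 0.989103
Series ([0.989103] and E): 0.989103 × 0.726149 = 0.718236
Parallel ([0.745277] and [0.718236]): 1 − (1 − 0.745277)(1 − 0.718236) = 0.9282

0.9282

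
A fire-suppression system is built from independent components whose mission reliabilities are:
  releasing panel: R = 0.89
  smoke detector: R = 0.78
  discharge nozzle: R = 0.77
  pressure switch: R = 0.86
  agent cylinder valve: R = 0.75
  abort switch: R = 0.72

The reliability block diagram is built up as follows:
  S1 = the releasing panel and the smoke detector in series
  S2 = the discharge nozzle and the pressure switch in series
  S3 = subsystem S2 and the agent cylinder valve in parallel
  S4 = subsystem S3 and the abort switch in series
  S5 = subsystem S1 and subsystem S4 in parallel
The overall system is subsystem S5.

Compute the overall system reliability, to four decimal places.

Series (releasing panel and smoke detector): 0.890000 × 0.780000 = 0.694200
Series (discharge nozzle and pressure switch): 0.770000 × 0.860000 = 0.662200
Parallel ([0.662200] and agent cylinder valve): 1 − (1 − 0.662200)(1 − 0.750000) = 0.915550
Series ([0.915550] and abort switch): 0.915550 × 0.720000 = 0.659196
Parallel ([0.694200] and [0.659196]): 1 − (1 − 0.694200)(1 − 0.659196) = 0.8958

0.8958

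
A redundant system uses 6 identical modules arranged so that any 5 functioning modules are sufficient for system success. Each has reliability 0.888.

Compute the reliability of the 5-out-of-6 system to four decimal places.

R = Σ_{i=5}^{6} C(6,i) p^i (1−p)^{6−i} with p = 0.888
C(6,5)·0.888^5·0.112^1 = 0.371051
C(6,6)·0.888^6·0.112^0 = 0.490318
Sum = 0.8614

0.8614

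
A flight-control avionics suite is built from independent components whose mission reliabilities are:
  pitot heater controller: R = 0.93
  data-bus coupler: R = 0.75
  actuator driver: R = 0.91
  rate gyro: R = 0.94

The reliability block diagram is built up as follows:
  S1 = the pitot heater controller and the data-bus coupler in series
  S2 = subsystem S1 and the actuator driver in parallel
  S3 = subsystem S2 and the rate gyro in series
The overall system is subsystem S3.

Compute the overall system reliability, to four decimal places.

Series (pitot heater controller and data-bus coupler): 0.930000 × 0.750000 = 0.697500
Parallel ([0.697500] and actuator driver): 1 − (1 − 0.697500)(1 − 0.910000) = 0.972775
Series ([0.972775] and rate gyro): 0.972775 × 0.940000 = 0.9144

0.9144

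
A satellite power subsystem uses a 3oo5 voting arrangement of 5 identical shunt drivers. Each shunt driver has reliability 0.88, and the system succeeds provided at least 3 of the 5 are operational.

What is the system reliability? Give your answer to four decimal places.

R = Σ_{i=3}^{5} C(5,i) p^i (1−p)^{5−i} with p = 0.88
C(5,3)·0.88^3·0.12^2 = 0.098132
C(5,4)·0.88^4·0.12^1 = 0.359817
C(5,5)·0.88^5·0.12^0 = 0.527732
Sum = 0.9857

0.9857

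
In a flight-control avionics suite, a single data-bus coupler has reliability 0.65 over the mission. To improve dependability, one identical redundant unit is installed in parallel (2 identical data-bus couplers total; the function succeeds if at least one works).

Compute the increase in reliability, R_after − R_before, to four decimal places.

R_before = 0.65
R_after = 1 − (1 − 0.65)^2 = 0.8775
ΔR = 0.8775 − 0.65 = 0.2275

0.2275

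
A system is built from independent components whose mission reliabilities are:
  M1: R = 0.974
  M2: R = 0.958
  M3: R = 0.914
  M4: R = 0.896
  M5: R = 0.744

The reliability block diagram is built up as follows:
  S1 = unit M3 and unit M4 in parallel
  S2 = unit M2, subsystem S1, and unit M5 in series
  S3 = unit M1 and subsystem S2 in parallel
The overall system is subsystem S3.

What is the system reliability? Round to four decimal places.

Parallel (M3 and M4): 1 − (1 − 0.914000)(1 − 0.896000) = 0.991056
Series (M2, [0.991056], and M5): 0.958000 × 0.991056 × 0.744000 = 0.706377
Parallel (M1 and [0.706377]): 1 − (1 − 0.974000)(1 − 0.706377) = 0.9924

0.9924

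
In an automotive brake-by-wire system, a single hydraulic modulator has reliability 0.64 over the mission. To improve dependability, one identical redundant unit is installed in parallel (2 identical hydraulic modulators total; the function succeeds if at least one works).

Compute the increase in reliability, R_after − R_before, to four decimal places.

R_before = 0.64
R_after = 1 − (1 − 0.64)^2 = 0.8704
ΔR = 0.8704 − 0.64 = 0.2304

0.2304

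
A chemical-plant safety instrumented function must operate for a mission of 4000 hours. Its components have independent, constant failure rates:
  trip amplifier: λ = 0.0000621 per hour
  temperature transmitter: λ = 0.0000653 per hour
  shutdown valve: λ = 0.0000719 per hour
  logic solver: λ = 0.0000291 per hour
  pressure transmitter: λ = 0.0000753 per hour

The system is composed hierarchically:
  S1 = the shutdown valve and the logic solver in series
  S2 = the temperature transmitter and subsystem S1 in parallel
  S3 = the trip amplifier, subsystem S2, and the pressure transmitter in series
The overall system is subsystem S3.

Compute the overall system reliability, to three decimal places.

0.533

R(trip amplifier) = exp(−0.0000621 × 4000) = 0.78005
R(temperature transmitter) = exp(−0.0000653 × 4000) = 0.77013
R(shutdown valve) = exp(−0.0000719 × 4000) = 0.75006
R(logic solver) = exp(−0.0000291 × 4000) = 0.89012
R(pressure transmitter) = exp(−0.0000753 × 4000) = 0.73993
Series (shutdown valve and logic solver): 0.75006 × 0.89012 = 0.66764
Parallel (temperature transmitter and [0.66764]): 1 − (1 − 0.77013)(1 − 0.66764) = 0.92360
Series (trip amplifier, [0.92360], and pressure transmitter): 0.78005 × 0.92360 × 0.73993 = 0.533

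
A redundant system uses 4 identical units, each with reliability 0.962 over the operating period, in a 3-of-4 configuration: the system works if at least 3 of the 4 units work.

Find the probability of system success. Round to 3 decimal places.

0.992

R = Σ_{i=3}^{4} C(4,i) p^i (1−p)^{4−i} with p = 0.962
C(4,3)·0.962^3·0.038^1 = 0.13532
C(4,4)·0.962^4·0.038^0 = 0.85645
Sum = 0.992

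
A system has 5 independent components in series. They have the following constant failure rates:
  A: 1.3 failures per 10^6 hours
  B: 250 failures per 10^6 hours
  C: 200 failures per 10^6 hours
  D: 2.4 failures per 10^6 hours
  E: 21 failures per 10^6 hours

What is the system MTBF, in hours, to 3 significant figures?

2110

Series of exponential components: λ_sys = Σ λ_i
λ_sys = 0.0000013 + 0.00025 + 0.00020 + 0.0000024 + 0.000021 = 4.7470e-04 /h
MTBF = 1 / λ_sys = 2110 h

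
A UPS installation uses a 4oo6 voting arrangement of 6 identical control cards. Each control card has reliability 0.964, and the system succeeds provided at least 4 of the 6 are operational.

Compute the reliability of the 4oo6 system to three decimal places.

0.999

R = Σ_{i=4}^{6} C(6,i) p^i (1−p)^{6−i} with p = 0.964
C(6,4)·0.964^4·0.036^2 = 0.01679
C(6,5)·0.964^5·0.036^1 = 0.17982
C(6,6)·0.964^6·0.036^0 = 0.80253
Sum = 0.999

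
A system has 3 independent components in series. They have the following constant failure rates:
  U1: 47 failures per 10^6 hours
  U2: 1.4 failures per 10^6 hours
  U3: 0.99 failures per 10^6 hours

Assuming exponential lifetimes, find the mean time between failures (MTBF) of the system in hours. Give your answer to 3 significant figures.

20200

Series of exponential components: λ_sys = Σ λ_i
λ_sys = 0.000047 + 0.0000014 + 0.00000099 = 4.9390e-05 /h
MTBF = 1 / λ_sys = 20200 h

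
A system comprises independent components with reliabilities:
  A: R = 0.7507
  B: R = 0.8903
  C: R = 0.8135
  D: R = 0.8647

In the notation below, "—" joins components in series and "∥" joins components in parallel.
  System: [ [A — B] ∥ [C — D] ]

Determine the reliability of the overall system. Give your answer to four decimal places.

Series (A and B): 0.750700 × 0.890300 = 0.668348
Series (C and D): 0.813500 × 0.864700 = 0.703433
Parallel ([0.668348] and [0.703433]): 1 − (1 − 0.668348)(1 − 0.703433) = 0.9016

0.9016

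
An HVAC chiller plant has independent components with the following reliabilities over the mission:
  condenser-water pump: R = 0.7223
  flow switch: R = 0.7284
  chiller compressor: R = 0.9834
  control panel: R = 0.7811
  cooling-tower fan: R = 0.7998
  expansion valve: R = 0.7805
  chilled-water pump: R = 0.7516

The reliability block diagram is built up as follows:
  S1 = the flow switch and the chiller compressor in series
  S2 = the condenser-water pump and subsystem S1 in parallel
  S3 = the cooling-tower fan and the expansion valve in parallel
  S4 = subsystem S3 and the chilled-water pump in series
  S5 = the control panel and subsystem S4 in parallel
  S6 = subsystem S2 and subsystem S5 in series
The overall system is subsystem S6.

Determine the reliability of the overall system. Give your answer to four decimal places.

Series (flow switch and chiller compressor): 0.728400 × 0.983400 = 0.716309
Parallel (condenser-water pump and [0.716309]): 1 − (1 − 0.722300)(1 − 0.716309) = 0.921219
Parallel (cooling-tower fan and expansion valve): 1 − (1 − 0.799800)(1 − 0.780500) = 0.956056
Series ([0.956056] and chilled-water pump): 0.956056 × 0.751600 = 0.718572
Parallel (control panel and [0.718572]): 1 − (1 − 0.781100)(1 − 0.718572) = 0.938395
Series ([0.921219] and [0.938395]): 0.921219 × 0.938395 = 0.8645

0.8645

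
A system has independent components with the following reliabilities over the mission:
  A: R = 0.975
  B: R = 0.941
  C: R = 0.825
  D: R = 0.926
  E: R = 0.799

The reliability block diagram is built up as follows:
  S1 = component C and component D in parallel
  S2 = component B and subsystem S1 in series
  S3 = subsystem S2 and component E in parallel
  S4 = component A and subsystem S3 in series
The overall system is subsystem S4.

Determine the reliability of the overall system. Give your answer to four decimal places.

Parallel (C and D): 1 − (1 − 0.825000)(1 − 0.926000) = 0.987050
Series (B and [0.987050]): 0.941000 × 0.987050 = 0.928814
Parallel ([0.928814] and E): 1 − (1 − 0.928814)(1 − 0.799000) = 0.985692
Series (A and [0.985692]): 0.975000 × 0.985692 = 0.9610

0.9610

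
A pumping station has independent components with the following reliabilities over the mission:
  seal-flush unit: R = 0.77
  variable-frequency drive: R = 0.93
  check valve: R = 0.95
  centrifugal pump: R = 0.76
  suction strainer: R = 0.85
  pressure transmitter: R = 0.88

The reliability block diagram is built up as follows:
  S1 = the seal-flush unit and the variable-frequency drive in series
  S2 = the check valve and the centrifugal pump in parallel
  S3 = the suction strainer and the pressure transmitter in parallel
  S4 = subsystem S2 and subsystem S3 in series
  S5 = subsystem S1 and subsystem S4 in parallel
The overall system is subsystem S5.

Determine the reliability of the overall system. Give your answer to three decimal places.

Series (seal-flush unit and variable-frequency drive): 0.77000 × 0.93000 = 0.71610
Parallel (check valve and centrifugal pump): 1 − (1 − 0.95000)(1 − 0.76000) = 0.98800
Parallel (suction strainer and pressure transmitter): 1 − (1 − 0.85000)(1 − 0.88000) = 0.98200
Series ([0.98800] and [0.98200]): 0.98800 × 0.98200 = 0.97022
Parallel ([0.71610] and [0.97022]): 1 − (1 − 0.71610)(1 − 0.97022) = 0.992

0.992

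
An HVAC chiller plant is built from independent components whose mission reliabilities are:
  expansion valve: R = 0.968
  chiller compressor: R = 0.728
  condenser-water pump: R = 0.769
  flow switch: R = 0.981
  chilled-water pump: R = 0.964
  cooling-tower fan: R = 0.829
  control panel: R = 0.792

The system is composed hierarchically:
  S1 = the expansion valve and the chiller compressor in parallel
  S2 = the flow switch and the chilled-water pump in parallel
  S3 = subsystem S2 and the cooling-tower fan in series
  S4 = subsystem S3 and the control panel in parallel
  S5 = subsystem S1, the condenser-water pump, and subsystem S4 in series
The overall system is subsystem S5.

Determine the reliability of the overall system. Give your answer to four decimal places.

0.7351

Parallel (expansion valve and chiller compressor): 1 − (1 − 0.968000)(1 − 0.728000) = 0.991296
Parallel (flow switch and chilled-water pump): 1 − (1 − 0.981000)(1 − 0.964000) = 0.999316
Series ([0.999316] and cooling-tower fan): 0.999316 × 0.829000 = 0.828433
Parallel ([0.828433] and control panel): 1 − (1 − 0.828433)(1 − 0.792000) = 0.964314
Series ([0.991296], condenser-water pump, and [0.964314]): 0.991296 × 0.769000 × 0.964314 = 0.7351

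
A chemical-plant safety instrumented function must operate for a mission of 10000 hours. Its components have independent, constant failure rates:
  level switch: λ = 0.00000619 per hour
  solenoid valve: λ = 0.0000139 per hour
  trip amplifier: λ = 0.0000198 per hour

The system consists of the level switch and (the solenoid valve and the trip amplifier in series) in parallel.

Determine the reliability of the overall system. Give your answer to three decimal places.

0.983

R(level switch) = exp(−0.00000619 × 10000) = 0.93998
R(solenoid valve) = exp(−0.0000139 × 10000) = 0.87023
R(trip amplifier) = exp(−0.0000198 × 10000) = 0.82037
Series (solenoid valve and trip amplifier): 0.87023 × 0.82037 = 0.71391
Parallel (level switch and [0.71391]): 1 − (1 − 0.93998)(1 − 0.71391) = 0.983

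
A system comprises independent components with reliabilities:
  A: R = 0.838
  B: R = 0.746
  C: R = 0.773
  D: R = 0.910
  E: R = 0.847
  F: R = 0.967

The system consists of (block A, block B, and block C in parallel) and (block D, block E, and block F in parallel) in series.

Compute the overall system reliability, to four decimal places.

Parallel (A, B, and C): 1 − (1 − 0.838000)(1 − 0.746000)(1 − 0.773000) = 0.990659
Parallel (D, E, and F): 1 − (1 − 0.910000)(1 − 0.847000)(1 − 0.967000) = 0.999546
Series ([0.990659] and [0.999546]): 0.990659 × 0.999546 = 0.9902

0.9902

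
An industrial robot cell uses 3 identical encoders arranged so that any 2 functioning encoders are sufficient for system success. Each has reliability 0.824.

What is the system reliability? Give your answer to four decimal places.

R = Σ_{i=2}^{3} C(3,i) p^i (1−p)^{3−i} with p = 0.824
C(3,2)·0.824^2·0.176^1 = 0.358499
C(3,3)·0.824^3·0.176^0 = 0.559476
Sum = 0.9180

0.9180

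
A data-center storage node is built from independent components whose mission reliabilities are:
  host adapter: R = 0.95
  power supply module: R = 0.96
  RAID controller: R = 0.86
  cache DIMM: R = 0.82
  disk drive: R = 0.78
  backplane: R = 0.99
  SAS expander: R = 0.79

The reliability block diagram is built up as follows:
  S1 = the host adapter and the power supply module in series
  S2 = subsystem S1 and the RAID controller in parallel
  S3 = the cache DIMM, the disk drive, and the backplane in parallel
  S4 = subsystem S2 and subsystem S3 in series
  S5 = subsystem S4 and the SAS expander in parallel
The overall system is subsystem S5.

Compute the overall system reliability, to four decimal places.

0.9973

Series (host adapter and power supply module): 0.950000 × 0.960000 = 0.912000
Parallel ([0.912000] and RAID controller): 1 − (1 − 0.912000)(1 − 0.860000) = 0.987680
Parallel (cache DIMM, disk drive, and backplane): 1 − (1 − 0.820000)(1 − 0.780000)(1 − 0.990000) = 0.999604
Series ([0.987680] and [0.999604]): 0.987680 × 0.999604 = 0.987289
Parallel ([0.987289] and SAS expander): 1 − (1 − 0.987289)(1 − 0.790000) = 0.9973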